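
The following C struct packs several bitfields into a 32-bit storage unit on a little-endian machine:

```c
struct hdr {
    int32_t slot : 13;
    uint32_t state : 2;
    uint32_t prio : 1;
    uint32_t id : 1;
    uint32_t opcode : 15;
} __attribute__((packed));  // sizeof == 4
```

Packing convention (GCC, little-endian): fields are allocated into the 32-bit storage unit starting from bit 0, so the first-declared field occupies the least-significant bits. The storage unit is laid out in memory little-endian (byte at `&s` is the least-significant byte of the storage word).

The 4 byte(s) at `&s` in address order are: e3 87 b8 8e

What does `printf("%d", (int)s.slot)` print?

[0]=0xe3 [1]=0x87 [2]=0xb8 [3]=0x8e (little-endian) → word 0x8eb887e3
slot [0+:13] = (word>>0) & 0x1fff = 2019  ←
state [13+:2] = (word>>13) & 0x3 = 0
prio [15+:1] = (word>>15) & 0x1 = 1
id [16+:1] = (word>>16) & 0x1 = 0
opcode [17+:15] = (word>>17) & 0x7fff = 18268
slot signed 13b, MSB=0: value = 2019

2019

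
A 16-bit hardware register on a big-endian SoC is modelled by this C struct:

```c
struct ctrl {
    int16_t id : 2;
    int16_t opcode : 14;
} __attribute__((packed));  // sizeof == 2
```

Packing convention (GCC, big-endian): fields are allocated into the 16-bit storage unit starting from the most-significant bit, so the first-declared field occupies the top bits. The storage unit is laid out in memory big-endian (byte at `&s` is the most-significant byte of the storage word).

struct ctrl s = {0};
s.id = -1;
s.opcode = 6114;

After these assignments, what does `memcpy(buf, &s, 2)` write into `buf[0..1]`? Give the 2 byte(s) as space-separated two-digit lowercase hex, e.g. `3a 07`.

[14+:2] id=-1 & 0x3 = 0x3; word=0xc000
[0+:14] opcode=6114 & 0x3fff = 0x17e2; word=0xd7e2
word = 0xd7e2 → big-endian bytes:
  [0]=0xd7  [1]=0xe2

d7 e2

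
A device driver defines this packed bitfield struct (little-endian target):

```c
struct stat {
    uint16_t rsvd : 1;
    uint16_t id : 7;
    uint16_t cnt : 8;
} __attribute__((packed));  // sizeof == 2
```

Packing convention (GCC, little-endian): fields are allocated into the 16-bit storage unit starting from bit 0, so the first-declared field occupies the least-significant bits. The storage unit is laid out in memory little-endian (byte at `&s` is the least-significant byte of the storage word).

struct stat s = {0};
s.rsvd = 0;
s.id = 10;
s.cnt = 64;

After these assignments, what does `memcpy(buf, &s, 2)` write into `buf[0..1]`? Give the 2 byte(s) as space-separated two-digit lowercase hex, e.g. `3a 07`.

rsvd (1b) val=0 bits=0x0 at bit 0: 0x0000
id (7b) val=10 bits=0xa at bit 1: 0x0014
cnt (8b) val=64 bits=0x40 at bit 8: 0x4014
word = 0x4014 → little-endian bytes:
  [0]=0x14  [1]=0x40

14 40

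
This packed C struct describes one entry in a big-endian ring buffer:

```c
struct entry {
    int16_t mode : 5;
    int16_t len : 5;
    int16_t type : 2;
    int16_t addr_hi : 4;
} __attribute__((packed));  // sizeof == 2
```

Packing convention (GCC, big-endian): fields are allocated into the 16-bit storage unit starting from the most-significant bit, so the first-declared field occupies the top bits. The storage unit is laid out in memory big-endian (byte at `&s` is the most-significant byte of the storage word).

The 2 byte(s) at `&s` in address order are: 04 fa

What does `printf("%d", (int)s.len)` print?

[0]=0x04 [1]=0xfa (big-endian) → word 0x04fa
mode:5 @ bit 11 → (0x04fa>>11)&0x1f = 0x0
len:5 @ bit 6 → (0x04fa>>6)&0x1f = 0x13  ←
type:2 @ bit 4 → (0x04fa>>4)&0x3 = 0x3
addr_hi:4 @ bit 0 → (0x04fa>>0)&0xf = 0xa
len signed 5b, MSB=1: 19 - 32 = -13

-13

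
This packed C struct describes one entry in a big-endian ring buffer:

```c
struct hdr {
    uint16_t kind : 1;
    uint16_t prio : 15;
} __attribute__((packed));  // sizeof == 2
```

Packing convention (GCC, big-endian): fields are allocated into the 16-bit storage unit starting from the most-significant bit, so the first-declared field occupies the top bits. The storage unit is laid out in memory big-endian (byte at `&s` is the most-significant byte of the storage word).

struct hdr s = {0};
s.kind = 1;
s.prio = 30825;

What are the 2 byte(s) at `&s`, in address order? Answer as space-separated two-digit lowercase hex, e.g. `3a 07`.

kind:1 = 1 → 0x1 << 15 → word 0x8000
prio:15 = 30825 → 0x7869 << 0 → word 0xf869
word = 0xf869 → big-endian bytes:
  [0]=0xf8  [1]=0x69

f8 69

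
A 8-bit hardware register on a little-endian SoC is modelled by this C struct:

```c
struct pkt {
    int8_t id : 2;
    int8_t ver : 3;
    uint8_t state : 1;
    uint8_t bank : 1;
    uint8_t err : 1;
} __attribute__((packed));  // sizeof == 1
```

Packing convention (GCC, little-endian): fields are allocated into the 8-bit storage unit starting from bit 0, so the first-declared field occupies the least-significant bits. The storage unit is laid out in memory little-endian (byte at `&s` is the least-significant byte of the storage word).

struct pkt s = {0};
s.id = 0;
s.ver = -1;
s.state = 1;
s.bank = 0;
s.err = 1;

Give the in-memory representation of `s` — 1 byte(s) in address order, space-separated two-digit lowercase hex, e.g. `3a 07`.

id (2b) val=0 bits=0x0 at bit 0: 0x00
ver (3b) val=-1 bits=0x7 at bit 2: 0x1c
state (1b) val=1 bits=0x1 at bit 5: 0x3c
bank (1b) val=0 bits=0x0 at bit 6: 0x3c
err (1b) val=1 bits=0x1 at bit 7: 0xbc
word = 0xbc → little-endian bytes:
  [0]=0xbc

bc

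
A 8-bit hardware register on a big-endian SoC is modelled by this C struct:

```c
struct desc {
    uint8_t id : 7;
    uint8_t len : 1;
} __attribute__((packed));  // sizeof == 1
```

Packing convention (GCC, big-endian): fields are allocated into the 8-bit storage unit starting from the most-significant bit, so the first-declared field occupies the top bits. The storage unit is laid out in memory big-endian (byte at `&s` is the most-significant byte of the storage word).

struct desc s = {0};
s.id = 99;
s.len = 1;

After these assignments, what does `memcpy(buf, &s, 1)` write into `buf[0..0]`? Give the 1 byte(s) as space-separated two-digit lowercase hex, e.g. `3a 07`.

[1+:7] id=99 & 0x7f = 0x63; word=0xc6
[0+:1] len=1 & 0x1 = 0x1; word=0xc7
word = 0xc7 → big-endian bytes:
  [0]=0xc7

c7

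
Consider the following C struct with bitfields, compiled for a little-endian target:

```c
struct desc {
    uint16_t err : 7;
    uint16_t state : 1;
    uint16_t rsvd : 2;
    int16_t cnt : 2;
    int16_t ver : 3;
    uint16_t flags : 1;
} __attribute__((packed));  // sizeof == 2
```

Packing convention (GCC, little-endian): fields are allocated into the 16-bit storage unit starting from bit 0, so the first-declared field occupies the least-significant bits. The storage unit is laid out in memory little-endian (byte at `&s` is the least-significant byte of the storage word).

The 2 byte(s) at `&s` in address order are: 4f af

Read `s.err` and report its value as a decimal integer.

[0]=0x4f [1]=0xaf (little-endian) → word 0xaf4f
err [0+:7] = (word>>0) & 0x7f = 79  ←
state [7+:1] = (word>>7) & 0x1 = 0
rsvd [8+:2] = (word>>8) & 0x3 = 3
cnt [10+:2] = (word>>10) & 0x3 = 3
ver [12+:3] = (word>>12) & 0x7 = 2
flags [15+:1] = (word>>15) & 0x1 = 1

79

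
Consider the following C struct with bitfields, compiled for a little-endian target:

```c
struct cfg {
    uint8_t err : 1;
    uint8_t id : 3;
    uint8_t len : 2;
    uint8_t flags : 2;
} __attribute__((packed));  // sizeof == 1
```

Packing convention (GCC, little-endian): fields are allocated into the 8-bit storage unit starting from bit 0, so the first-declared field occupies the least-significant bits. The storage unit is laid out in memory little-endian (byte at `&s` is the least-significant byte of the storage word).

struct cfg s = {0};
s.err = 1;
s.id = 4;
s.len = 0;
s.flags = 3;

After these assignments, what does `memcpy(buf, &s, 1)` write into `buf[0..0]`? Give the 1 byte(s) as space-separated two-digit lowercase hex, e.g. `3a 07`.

c9

err (1b) val=1 bits=0x1 at bit 0: 0x01
id (3b) val=4 bits=0x4 at bit 1: 0x09
len (2b) val=0 bits=0x0 at bit 4: 0x09
flags (2b) val=3 bits=0x3 at bit 6: 0xc9
word = 0xc9 → little-endian bytes:
  [0]=0xc9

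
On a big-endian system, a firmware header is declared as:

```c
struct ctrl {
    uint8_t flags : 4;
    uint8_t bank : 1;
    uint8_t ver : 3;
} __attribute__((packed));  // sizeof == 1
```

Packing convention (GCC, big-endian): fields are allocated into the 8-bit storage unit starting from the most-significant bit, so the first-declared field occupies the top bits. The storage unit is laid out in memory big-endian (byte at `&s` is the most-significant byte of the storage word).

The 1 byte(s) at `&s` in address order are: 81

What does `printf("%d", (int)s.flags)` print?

8

[0]=0x81 (big-endian) → word 0x81
flags:4 @ bit 4 → (0x81>>4)&0xf = 0x8  ←
bank:1 @ bit 3 → (0x81>>3)&0x1 = 0x0
ver:3 @ bit 0 → (0x81>>0)&0x7 = 0x1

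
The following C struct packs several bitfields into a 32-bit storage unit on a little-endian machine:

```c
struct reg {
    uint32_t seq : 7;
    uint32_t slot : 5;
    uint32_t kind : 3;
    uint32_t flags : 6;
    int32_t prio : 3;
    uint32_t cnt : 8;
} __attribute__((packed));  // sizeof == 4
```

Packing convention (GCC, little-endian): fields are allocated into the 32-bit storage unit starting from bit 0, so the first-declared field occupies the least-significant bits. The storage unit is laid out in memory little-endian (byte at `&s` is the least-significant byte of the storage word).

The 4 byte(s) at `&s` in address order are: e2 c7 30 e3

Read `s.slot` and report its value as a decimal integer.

15

[0]=0xe2 [1]=0xc7 [2]=0x30 [3]=0xe3 (little-endian) → word 0xe330c7e2
seq [0+:7] = (word>>0) & 0x7f = 98
slot [7+:5] = (word>>7) & 0x1f = 15  ←
kind [12+:3] = (word>>12) & 0x7 = 4
flags [15+:6] = (word>>15) & 0x3f = 33
prio [21+:3] = (word>>21) & 0x7 = 1
cnt [24+:8] = (word>>24) & 0xff = 227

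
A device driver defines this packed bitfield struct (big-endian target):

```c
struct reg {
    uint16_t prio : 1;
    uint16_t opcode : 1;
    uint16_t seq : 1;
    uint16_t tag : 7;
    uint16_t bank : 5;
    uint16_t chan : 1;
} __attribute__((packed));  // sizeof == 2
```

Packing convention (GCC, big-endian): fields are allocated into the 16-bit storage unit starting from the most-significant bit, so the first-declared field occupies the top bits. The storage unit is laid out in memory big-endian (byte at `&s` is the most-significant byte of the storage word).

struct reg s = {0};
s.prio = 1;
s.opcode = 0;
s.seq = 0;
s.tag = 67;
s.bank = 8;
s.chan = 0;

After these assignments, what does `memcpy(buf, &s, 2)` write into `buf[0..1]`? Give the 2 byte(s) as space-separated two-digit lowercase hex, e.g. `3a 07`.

prio:1 = 1 → 0x1 << 15 → word 0x8000
opcode:1 = 0 → 0x0 << 14 → word 0x8000
seq:1 = 0 → 0x0 << 13 → word 0x8000
tag:7 = 67 → 0x43 << 6 → word 0x90c0
bank:5 = 8 → 0x8 << 1 → word 0x90d0
chan:1 = 0 → 0x0 << 0 → word 0x90d0
word = 0x90d0 → big-endian bytes:
  [0]=0x90  [1]=0xd0

90 d0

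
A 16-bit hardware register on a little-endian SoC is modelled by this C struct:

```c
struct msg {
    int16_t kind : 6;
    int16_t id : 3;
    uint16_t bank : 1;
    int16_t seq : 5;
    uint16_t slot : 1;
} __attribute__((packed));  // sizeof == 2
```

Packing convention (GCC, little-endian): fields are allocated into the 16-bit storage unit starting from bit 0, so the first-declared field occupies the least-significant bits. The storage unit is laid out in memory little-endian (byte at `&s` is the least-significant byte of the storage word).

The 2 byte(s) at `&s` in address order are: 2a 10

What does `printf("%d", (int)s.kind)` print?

-22

[0]=0x2a [1]=0x10 (little-endian) → word 0x102a
kind [0+:6] = (word>>0) & 0x3f = 42  ←
id [6+:3] = (word>>6) & 0x7 = 0
bank [9+:1] = (word>>9) & 0x1 = 0
seq [10+:5] = (word>>10) & 0x1f = 4
slot [15+:1] = (word>>15) & 0x1 = 0
kind signed 6b, MSB=1: 42 - 64 = -22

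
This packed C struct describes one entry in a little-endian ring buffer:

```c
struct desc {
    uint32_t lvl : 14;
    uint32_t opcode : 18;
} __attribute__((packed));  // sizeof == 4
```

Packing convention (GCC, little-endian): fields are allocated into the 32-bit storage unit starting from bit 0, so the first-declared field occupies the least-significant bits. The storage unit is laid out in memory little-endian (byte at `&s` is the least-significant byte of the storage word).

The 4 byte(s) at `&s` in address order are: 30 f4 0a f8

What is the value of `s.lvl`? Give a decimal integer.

[0]=0x30 [1]=0xf4 [2]=0x0a [3]=0xf8 (little-endian) → word 0xf80af430
lvl [0+:14] = (word>>0) & 0x3fff = 13360  ←
opcode [14+:18] = (word>>14) & 0x3ffff = 253995

13360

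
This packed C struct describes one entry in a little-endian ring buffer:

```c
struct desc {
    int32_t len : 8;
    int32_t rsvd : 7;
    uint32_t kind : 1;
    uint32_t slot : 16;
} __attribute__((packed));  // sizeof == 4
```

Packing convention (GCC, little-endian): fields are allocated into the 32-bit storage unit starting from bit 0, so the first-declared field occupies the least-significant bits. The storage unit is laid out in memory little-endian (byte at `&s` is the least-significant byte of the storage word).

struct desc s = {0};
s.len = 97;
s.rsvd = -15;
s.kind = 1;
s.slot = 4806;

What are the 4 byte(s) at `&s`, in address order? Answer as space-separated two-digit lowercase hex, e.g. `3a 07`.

len (8b) val=97 bits=0x61 at bit 0: 0x00000061
rsvd (7b) val=-15 bits=0x71 at bit 8: 0x00007161
kind (1b) val=1 bits=0x1 at bit 15: 0x0000f161
slot (16b) val=4806 bits=0x12c6 at bit 16: 0x12c6f161
word = 0x12c6f161 → little-endian bytes:
  [0]=0x61  [1]=0xf1  [2]=0xc6  [3]=0x12

61 f1 c6 12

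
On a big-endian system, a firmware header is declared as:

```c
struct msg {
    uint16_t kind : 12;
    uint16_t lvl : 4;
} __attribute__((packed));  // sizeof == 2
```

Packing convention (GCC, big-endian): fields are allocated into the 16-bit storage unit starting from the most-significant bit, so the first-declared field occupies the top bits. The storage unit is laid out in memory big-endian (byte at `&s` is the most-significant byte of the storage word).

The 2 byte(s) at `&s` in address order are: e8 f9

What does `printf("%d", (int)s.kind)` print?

[0]=0xe8 [1]=0xf9 (big-endian) → word 0xe8f9
kind:12 @ bit 4 → (0xe8f9>>4)&0xfff = 0xe8f  ←
lvl:4 @ bit 0 → (0xe8f9>>0)&0xf = 0x9

3727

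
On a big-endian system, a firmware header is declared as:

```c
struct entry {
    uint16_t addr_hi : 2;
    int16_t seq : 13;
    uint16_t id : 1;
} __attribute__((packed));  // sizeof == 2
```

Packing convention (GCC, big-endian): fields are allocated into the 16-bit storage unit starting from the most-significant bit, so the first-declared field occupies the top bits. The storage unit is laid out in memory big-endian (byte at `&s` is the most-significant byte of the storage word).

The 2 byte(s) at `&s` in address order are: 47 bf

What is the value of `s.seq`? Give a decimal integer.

[0]=0x47 [1]=0xbf (big-endian) → word 0x47bf
addr_hi:2 @ bit 14 → (0x47bf>>14)&0x3 = 0x1
seq:13 @ bit 1 → (0x47bf>>1)&0x1fff = 0x3df  ←
id:1 @ bit 0 → (0x47bf>>0)&0x1 = 0x1
seq signed 13b, MSB=0: value = 991

991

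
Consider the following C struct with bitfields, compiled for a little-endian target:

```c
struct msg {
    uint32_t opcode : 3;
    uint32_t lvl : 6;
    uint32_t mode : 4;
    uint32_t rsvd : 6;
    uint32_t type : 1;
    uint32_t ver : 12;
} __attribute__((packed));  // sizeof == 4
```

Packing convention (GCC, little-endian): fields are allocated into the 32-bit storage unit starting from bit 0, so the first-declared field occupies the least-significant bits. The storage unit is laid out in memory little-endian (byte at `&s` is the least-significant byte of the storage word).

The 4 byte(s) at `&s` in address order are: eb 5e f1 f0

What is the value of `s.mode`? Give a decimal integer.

[0]=0xeb [1]=0x5e [2]=0xf1 [3]=0xf0 (little-endian) → word 0xf0f15eeb
opcode:3 @ bit 0 → (0xf0f15eeb>>0)&0x7 = 0x3
lvl:6 @ bit 3 → (0xf0f15eeb>>3)&0x3f = 0x1d
mode:4 @ bit 9 → (0xf0f15eeb>>9)&0xf = 0xf  ←
rsvd:6 @ bit 13 → (0xf0f15eeb>>13)&0x3f = 0xa
type:1 @ bit 19 → (0xf0f15eeb>>19)&0x1 = 0x0
ver:12 @ bit 20 → (0xf0f15eeb>>20)&0xfff = 0xf0f

15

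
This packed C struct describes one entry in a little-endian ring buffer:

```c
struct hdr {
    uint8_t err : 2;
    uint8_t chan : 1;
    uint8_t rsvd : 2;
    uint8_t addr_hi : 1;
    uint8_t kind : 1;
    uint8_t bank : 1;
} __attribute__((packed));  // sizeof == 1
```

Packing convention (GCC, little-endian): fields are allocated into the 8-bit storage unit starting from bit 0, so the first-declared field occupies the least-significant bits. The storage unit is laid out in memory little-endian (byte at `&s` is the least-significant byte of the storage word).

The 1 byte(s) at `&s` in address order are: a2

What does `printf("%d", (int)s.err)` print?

[0]=0xa2 (little-endian) → word 0xa2
err:2 @ bit 0 → (0xa2>>0)&0x3 = 0x2  ←
chan:1 @ bit 2 → (0xa2>>2)&0x1 = 0x0
rsvd:2 @ bit 3 → (0xa2>>3)&0x3 = 0x0
addr_hi:1 @ bit 5 → (0xa2>>5)&0x1 = 0x1
kind:1 @ bit 6 → (0xa2>>6)&0x1 = 0x0
bank:1 @ bit 7 → (0xa2>>7)&0x1 = 0x1

2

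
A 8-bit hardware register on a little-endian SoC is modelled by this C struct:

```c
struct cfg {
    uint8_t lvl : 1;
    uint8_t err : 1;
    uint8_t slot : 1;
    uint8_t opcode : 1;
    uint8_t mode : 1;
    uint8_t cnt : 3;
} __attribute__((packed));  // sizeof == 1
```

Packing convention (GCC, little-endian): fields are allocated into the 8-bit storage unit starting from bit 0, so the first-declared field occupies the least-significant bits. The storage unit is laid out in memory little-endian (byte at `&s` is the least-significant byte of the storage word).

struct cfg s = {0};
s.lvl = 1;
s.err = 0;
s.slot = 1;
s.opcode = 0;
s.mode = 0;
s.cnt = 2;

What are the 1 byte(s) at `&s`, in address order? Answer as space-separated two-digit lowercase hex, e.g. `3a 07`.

lvl:1 = 1 → 0x1 << 0 → word 0x01
err:1 = 0 → 0x0 << 1 → word 0x01
slot:1 = 1 → 0x1 << 2 → word 0x05
opcode:1 = 0 → 0x0 << 3 → word 0x05
mode:1 = 0 → 0x0 << 4 → word 0x05
cnt:3 = 2 → 0x2 << 5 → word 0x45
word = 0x45 → little-endian bytes:
  [0]=0x45

45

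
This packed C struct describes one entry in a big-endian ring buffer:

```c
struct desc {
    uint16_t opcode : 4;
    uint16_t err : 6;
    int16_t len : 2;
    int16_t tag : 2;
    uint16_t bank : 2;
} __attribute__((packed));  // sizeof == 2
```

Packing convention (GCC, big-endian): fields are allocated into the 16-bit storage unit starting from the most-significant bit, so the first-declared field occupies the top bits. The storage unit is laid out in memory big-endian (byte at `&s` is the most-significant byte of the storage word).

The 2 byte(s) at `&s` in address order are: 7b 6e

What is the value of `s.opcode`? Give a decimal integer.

[0]=0x7b [1]=0x6e (big-endian) → word 0x7b6e
opcode [12+:4] = (word>>12) & 0xf = 7  ←
err [6+:6] = (word>>6) & 0x3f = 45
len [4+:2] = (word>>4) & 0x3 = 2
tag [2+:2] = (word>>2) & 0x3 = 3
bank [0+:2] = (word>>0) & 0x3 = 2

7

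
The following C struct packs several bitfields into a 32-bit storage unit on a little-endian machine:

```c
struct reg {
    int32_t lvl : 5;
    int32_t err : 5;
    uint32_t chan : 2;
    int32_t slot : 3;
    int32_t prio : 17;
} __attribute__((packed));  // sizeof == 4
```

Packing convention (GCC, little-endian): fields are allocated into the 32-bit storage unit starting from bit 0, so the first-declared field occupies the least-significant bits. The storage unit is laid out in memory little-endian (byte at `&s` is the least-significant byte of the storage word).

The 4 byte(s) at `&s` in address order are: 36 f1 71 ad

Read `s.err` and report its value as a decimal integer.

[0]=0x36 [1]=0xf1 [2]=0x71 [3]=0xad (little-endian) → word 0xad71f136
lvl:5 @ bit 0 → (0xad71f136>>0)&0x1f = 0x16
err:5 @ bit 5 → (0xad71f136>>5)&0x1f = 0x9  ←
chan:2 @ bit 10 → (0xad71f136>>10)&0x3 = 0x0
slot:3 @ bit 12 → (0xad71f136>>12)&0x7 = 0x7
prio:17 @ bit 15 → (0xad71f136>>15)&0x1ffff = 0x15ae3
err signed 5b, MSB=0: value = 9

9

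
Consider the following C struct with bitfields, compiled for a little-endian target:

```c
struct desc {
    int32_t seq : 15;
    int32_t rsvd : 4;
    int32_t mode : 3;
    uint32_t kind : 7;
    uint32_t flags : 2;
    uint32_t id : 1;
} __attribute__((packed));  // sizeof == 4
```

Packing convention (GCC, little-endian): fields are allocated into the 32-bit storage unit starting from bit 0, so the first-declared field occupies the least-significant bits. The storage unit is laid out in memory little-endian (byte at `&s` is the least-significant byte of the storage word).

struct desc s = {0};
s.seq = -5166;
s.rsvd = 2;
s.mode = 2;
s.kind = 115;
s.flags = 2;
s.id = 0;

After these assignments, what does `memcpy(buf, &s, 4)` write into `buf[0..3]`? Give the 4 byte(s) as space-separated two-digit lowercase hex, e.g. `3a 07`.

[0+:15] seq=-5166 & 0x7fff = 0x6bd2; word=0x00006bd2
[15+:4] rsvd=2 & 0xf = 0x2; word=0x00016bd2
[19+:3] mode=2 & 0x7 = 0x2; word=0x00116bd2
[22+:7] kind=115 & 0x7f = 0x73; word=0x1cd16bd2
[29+:2] flags=2 & 0x3 = 0x2; word=0x5cd16bd2
[31+:1] id=0 & 0x1 = 0x0; word=0x5cd16bd2
word = 0x5cd16bd2 → little-endian bytes:
  [0]=0xd2  [1]=0x6b  [2]=0xd1  [3]=0x5c

d2 6b d1 5c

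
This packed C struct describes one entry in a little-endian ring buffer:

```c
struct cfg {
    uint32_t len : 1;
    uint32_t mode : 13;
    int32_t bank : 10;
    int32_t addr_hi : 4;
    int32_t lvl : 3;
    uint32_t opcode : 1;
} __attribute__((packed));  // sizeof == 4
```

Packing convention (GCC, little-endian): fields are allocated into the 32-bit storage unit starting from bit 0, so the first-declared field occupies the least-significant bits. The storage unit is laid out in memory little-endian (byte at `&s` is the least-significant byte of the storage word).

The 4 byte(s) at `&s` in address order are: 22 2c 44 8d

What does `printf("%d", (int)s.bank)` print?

272

[0]=0x22 [1]=0x2c [2]=0x44 [3]=0x8d (little-endian) → word 0x8d442c22
len:1 @ bit 0 → (0x8d442c22>>0)&0x1 = 0x0
mode:13 @ bit 1 → (0x8d442c22>>1)&0x1fff = 0x1611
bank:10 @ bit 14 → (0x8d442c22>>14)&0x3ff = 0x110  ←
addr_hi:4 @ bit 24 → (0x8d442c22>>24)&0xf = 0xd
lvl:3 @ bit 28 → (0x8d442c22>>28)&0x7 = 0x0
opcode:1 @ bit 31 → (0x8d442c22>>31)&0x1 = 0x1
bank signed 10b, MSB=0: value = 272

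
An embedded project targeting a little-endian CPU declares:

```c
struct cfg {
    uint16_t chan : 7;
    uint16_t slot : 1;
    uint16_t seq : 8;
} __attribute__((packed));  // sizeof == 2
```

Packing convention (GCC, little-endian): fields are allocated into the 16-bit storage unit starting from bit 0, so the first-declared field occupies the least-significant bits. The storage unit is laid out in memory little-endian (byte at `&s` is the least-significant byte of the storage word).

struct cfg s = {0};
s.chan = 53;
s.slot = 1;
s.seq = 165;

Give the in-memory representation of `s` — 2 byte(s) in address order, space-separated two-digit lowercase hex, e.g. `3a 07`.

chan (7b) val=53 bits=0x35 at bit 0: 0x0035
slot (1b) val=1 bits=0x1 at bit 7: 0x00b5
seq (8b) val=165 bits=0xa5 at bit 8: 0xa5b5
word = 0xa5b5 → little-endian bytes:
  [0]=0xb5  [1]=0xa5

b5 a5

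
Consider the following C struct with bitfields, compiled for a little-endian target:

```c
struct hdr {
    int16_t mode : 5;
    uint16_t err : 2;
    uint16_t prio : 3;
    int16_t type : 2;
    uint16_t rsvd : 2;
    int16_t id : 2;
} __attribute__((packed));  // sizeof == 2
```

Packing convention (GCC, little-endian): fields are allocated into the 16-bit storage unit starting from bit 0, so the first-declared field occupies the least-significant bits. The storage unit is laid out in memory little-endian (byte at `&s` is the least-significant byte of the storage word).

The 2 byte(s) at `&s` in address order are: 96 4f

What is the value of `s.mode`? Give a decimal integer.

[0]=0x96 [1]=0x4f (little-endian) → word 0x4f96
mode:5 @ bit 0 → (0x4f96>>0)&0x1f = 0x16  ←
err:2 @ bit 5 → (0x4f96>>5)&0x3 = 0x0
prio:3 @ bit 7 → (0x4f96>>7)&0x7 = 0x7
type:2 @ bit 10 → (0x4f96>>10)&0x3 = 0x3
rsvd:2 @ bit 12 → (0x4f96>>12)&0x3 = 0x0
id:2 @ bit 14 → (0x4f96>>14)&0x3 = 0x1
mode signed 5b, MSB=1: 22 - 32 = -10

-10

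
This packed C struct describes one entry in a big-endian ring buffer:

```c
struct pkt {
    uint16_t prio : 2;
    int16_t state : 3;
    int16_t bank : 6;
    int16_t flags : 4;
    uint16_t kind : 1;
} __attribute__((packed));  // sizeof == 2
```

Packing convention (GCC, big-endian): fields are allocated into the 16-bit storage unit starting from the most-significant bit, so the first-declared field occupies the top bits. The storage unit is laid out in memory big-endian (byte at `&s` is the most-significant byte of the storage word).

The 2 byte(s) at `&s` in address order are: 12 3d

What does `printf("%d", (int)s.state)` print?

2

[0]=0x12 [1]=0x3d (big-endian) → word 0x123d
prio [14+:2] = (word>>14) & 0x3 = 0
state [11+:3] = (word>>11) & 0x7 = 2  ←
bank [5+:6] = (word>>5) & 0x3f = 17
flags [1+:4] = (word>>1) & 0xf = 14
kind [0+:1] = (word>>0) & 0x1 = 1
state signed 3b, MSB=0: value = 2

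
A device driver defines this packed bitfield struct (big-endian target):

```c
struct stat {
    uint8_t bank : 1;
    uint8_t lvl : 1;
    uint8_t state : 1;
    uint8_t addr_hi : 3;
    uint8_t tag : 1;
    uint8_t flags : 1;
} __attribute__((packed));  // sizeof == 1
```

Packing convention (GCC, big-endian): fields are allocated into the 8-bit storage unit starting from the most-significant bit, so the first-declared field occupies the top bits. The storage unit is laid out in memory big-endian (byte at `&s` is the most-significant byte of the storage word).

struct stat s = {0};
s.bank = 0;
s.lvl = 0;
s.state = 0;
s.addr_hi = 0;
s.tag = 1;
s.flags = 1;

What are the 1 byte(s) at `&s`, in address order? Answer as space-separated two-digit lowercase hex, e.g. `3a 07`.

03

bank (1b) val=0 bits=0x0 at bit 7: 0x00
lvl (1b) val=0 bits=0x0 at bit 6: 0x00
state (1b) val=0 bits=0x0 at bit 5: 0x00
addr_hi (3b) val=0 bits=0x0 at bit 2: 0x00
tag (1b) val=1 bits=0x1 at bit 1: 0x02
flags (1b) val=1 bits=0x1 at bit 0: 0x03
word = 0x03 → big-endian bytes:
  [0]=0x03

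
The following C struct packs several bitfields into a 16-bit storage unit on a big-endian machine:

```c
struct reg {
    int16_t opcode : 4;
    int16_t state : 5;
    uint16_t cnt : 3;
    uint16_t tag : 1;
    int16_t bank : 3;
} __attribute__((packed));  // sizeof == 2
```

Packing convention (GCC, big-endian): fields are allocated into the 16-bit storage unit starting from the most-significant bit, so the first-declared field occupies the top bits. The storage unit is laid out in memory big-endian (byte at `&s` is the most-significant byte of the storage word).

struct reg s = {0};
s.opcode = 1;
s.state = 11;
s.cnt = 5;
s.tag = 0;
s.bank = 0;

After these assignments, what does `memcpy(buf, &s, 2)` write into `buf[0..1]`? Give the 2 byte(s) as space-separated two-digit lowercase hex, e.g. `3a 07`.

opcode (4b) val=1 bits=0x1 at bit 12: 0x1000
state (5b) val=11 bits=0xb at bit 7: 0x1580
cnt (3b) val=5 bits=0x5 at bit 4: 0x15d0
tag (1b) val=0 bits=0x0 at bit 3: 0x15d0
bank (3b) val=0 bits=0x0 at bit 0: 0x15d0
word = 0x15d0 → big-endian bytes:
  [0]=0x15  [1]=0xd0

15 d0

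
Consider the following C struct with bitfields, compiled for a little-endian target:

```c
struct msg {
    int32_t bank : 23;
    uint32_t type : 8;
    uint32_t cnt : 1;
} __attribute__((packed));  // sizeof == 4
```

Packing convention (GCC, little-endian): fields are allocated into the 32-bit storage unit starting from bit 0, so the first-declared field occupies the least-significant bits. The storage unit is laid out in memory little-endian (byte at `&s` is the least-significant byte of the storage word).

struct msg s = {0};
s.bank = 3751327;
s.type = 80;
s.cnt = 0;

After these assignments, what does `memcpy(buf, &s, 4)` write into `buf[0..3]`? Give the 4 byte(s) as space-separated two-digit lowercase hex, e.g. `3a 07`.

[0+:23] bank=3751327 & 0x7fffff = 0x393d9f; word=0x00393d9f
[23+:8] type=80 & 0xff = 0x50; word=0x28393d9f
[31+:1] cnt=0 & 0x1 = 0x0; word=0x28393d9f
word = 0x28393d9f → little-endian bytes:
  [0]=0x9f  [1]=0x3d  [2]=0x39  [3]=0x28

9f 3d 39 28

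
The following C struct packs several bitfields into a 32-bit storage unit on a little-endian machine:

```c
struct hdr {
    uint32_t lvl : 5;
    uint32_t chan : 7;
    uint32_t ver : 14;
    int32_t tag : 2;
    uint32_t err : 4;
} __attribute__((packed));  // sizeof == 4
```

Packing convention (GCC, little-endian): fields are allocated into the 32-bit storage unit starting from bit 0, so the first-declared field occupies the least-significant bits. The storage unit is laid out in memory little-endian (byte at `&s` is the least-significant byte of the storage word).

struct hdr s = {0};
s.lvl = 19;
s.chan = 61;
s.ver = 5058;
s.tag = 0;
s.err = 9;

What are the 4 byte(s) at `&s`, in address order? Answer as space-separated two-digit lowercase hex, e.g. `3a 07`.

[0+:5] lvl=19 & 0x1f = 0x13; word=0x00000013
[5+:7] chan=61 & 0x7f = 0x3d; word=0x000007b3
[12+:14] ver=5058 & 0x3fff = 0x13c2; word=0x013c27b3
[26+:2] tag=0 & 0x3 = 0x0; word=0x013c27b3
[28+:4] err=9 & 0xf = 0x9; word=0x913c27b3
word = 0x913c27b3 → little-endian bytes:
  [0]=0xb3  [1]=0x27  [2]=0x3c  [3]=0x91

b3 27 3c 91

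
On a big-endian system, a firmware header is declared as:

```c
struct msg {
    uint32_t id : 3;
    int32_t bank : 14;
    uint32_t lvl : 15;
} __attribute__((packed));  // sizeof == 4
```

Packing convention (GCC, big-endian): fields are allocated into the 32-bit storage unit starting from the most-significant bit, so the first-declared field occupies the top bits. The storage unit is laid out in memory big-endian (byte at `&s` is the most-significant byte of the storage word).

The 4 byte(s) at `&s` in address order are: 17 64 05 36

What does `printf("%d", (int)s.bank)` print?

[0]=0x17 [1]=0x64 [2]=0x05 [3]=0x36 (big-endian) → word 0x17640536
id:3 @ bit 29 → (0x17640536>>29)&0x7 = 0x0
bank:14 @ bit 15 → (0x17640536>>15)&0x3fff = 0x2ec8  ←
lvl:15 @ bit 0 → (0x17640536>>0)&0x7fff = 0x536
bank signed 14b, MSB=1: 11976 - 16384 = -4408

-4408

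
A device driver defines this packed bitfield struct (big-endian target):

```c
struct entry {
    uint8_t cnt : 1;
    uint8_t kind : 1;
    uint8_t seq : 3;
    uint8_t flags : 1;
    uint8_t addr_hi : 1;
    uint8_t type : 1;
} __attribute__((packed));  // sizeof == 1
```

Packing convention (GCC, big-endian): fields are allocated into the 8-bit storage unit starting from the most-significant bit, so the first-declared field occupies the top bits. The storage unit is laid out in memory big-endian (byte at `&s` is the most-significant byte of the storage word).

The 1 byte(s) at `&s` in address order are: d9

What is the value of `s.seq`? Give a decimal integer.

3

[0]=0xd9 (big-endian) → word 0xd9
cnt:1 @ bit 7 → (0xd9>>7)&0x1 = 0x1
kind:1 @ bit 6 → (0xd9>>6)&0x1 = 0x1
seq:3 @ bit 3 → (0xd9>>3)&0x7 = 0x3  ←
flags:1 @ bit 2 → (0xd9>>2)&0x1 = 0x0
addr_hi:1 @ bit 1 → (0xd9>>1)&0x1 = 0x0
type:1 @ bit 0 → (0xd9>>0)&0x1 = 0x1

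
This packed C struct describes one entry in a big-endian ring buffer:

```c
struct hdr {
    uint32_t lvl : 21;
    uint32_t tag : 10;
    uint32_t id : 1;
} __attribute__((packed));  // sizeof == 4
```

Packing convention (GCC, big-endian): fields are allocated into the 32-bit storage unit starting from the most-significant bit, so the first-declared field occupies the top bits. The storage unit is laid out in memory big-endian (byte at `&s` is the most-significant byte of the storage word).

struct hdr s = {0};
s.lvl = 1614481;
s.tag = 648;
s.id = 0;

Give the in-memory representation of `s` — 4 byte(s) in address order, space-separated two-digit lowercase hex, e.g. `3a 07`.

[11+:21] lvl=1614481 & 0x1fffff = 0x18a291; word=0xc5148800
[1+:10] tag=648 & 0x3ff = 0x288; word=0xc5148d10
[0+:1] id=0 & 0x1 = 0x0; word=0xc5148d10
word = 0xc5148d10 → big-endian bytes:
  [0]=0xc5  [1]=0x14  [2]=0x8d  [3]=0x10

c5 14 8d 10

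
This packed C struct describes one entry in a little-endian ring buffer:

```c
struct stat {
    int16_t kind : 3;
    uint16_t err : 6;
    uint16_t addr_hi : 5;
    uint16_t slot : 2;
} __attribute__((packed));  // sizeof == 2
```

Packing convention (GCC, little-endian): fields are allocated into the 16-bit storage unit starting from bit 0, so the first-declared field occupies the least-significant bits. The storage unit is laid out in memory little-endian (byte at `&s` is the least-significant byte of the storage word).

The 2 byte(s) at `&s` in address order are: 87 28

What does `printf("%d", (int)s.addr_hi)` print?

[0]=0x87 [1]=0x28 (little-endian) → word 0x2887
kind:3 @ bit 0 → (0x2887>>0)&0x7 = 0x7
err:6 @ bit 3 → (0x2887>>3)&0x3f = 0x10
addr_hi:5 @ bit 9 → (0x2887>>9)&0x1f = 0x14  ←
slot:2 @ bit 14 → (0x2887>>14)&0x3 = 0x0

20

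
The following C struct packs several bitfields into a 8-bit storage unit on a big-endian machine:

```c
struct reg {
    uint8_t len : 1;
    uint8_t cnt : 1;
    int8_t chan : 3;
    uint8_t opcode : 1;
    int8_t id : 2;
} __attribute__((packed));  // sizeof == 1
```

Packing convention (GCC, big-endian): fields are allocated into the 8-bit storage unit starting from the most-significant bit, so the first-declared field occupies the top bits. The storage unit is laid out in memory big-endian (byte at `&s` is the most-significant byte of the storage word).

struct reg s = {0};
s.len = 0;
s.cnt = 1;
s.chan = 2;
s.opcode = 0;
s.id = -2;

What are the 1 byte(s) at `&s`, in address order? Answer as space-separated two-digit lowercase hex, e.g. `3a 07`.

52

len:1 = 0 → 0x0 << 7 → word 0x00
cnt:1 = 1 → 0x1 << 6 → word 0x40
chan:3 = 2 → 0x2 << 3 → word 0x50
opcode:1 = 0 → 0x0 << 2 → word 0x50
id:2 = -2 → 0x2 << 0 → word 0x52
word = 0x52 → big-endian bytes:
  [0]=0x52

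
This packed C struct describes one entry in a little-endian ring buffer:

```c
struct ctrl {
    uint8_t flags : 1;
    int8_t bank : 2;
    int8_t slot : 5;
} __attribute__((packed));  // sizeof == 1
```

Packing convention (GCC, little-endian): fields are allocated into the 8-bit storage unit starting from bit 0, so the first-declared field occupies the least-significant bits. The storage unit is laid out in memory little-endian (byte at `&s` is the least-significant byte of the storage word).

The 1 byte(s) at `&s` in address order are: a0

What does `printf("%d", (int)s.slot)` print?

-12

[0]=0xa0 (little-endian) → word 0xa0
flags [0+:1] = (word>>0) & 0x1 = 0
bank [1+:2] = (word>>1) & 0x3 = 0
slot [3+:5] = (word>>3) & 0x1f = 20  ←
slot signed 5b, MSB=1: 20 - 32 = -12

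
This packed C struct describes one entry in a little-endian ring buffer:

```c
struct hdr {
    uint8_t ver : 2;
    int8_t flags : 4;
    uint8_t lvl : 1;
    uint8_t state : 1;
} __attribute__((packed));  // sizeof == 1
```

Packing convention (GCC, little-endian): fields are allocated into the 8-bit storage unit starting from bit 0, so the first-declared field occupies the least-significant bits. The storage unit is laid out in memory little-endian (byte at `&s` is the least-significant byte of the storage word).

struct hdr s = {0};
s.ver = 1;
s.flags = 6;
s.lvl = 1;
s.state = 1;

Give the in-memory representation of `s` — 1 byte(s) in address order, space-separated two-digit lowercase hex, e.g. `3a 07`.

ver (2b) val=1 bits=0x1 at bit 0: 0x01
flags (4b) val=6 bits=0x6 at bit 2: 0x19
lvl (1b) val=1 bits=0x1 at bit 6: 0x59
state (1b) val=1 bits=0x1 at bit 7: 0xd9
word = 0xd9 → little-endian bytes:
  [0]=0xd9

d9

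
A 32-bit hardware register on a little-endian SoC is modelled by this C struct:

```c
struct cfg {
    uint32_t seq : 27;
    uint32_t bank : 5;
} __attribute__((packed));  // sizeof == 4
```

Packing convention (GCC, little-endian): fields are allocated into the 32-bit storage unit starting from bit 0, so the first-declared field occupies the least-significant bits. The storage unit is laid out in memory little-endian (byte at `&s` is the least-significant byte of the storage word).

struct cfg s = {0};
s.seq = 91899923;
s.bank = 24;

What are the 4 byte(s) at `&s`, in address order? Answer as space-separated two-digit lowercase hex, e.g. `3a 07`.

13 48 7a c5

[0+:27] seq=91899923 & 0x7ffffff = 0x57a4813; word=0x057a4813
[27+:5] bank=24 & 0x1f = 0x18; word=0xc57a4813
word = 0xc57a4813 → little-endian bytes:
  [0]=0x13  [1]=0x48  [2]=0x7a  [3]=0xc5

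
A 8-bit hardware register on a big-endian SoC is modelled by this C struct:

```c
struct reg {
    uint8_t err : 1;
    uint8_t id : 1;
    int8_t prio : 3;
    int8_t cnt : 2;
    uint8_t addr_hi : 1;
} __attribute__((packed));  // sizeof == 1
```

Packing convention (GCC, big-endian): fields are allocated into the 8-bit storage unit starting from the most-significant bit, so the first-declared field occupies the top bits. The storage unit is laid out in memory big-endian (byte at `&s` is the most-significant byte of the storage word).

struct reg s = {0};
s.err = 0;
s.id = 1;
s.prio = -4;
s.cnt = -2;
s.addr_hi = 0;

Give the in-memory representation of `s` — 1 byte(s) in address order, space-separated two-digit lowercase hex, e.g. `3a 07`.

err:1 = 0 → 0x0 << 7 → word 0x00
id:1 = 1 → 0x1 << 6 → word 0x40
prio:3 = -4 → 0x4 << 3 → word 0x60
cnt:2 = -2 → 0x2 << 1 → word 0x64
addr_hi:1 = 0 → 0x0 << 0 → word 0x64
word = 0x64 → big-endian bytes:
  [0]=0x64

64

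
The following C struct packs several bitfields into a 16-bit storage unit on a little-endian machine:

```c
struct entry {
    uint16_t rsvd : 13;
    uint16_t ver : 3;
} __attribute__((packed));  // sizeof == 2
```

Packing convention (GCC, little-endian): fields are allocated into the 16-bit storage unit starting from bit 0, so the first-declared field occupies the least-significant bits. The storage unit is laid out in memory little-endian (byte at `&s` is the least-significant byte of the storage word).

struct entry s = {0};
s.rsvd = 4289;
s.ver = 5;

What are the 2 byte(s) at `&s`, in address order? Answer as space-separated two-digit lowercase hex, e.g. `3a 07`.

rsvd (13b) val=4289 bits=0x10c1 at bit 0: 0x10c1
ver (3b) val=5 bits=0x5 at bit 13: 0xb0c1
word = 0xb0c1 → little-endian bytes:
  [0]=0xc1  [1]=0xb0

c1 b0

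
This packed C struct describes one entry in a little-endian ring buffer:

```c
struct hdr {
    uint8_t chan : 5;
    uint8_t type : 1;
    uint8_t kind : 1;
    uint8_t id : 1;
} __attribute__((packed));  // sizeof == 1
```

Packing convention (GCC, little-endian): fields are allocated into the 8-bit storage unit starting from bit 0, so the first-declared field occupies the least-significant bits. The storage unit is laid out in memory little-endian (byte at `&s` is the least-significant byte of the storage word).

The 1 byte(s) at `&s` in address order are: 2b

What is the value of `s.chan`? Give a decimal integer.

11

[0]=0x2b (little-endian) → word 0x2b
chan:5 @ bit 0 → (0x2b>>0)&0x1f = 0xb  ←
type:1 @ bit 5 → (0x2b>>5)&0x1 = 0x1
kind:1 @ bit 6 → (0x2b>>6)&0x1 = 0x0
id:1 @ bit 7 → (0x2b>>7)&0x1 = 0x0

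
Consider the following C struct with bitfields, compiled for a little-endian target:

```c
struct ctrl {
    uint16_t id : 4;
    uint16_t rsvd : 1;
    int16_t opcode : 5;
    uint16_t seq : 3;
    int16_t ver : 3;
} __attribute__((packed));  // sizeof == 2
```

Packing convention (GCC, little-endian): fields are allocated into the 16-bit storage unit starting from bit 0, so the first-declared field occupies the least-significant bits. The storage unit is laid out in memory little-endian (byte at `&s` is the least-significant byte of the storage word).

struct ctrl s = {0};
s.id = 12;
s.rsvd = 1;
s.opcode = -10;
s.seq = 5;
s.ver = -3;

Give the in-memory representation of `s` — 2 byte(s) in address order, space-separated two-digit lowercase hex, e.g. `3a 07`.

id:4 = 12 → 0xc << 0 → word 0x000c
rsvd:1 = 1 → 0x1 << 4 → word 0x001c
opcode:5 = -10 → 0x16 << 5 → word 0x02dc
seq:3 = 5 → 0x5 << 10 → word 0x16dc
ver:3 = -3 → 0x5 << 13 → word 0xb6dc
word = 0xb6dc → little-endian bytes:
  [0]=0xdc  [1]=0xb6

dc b6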